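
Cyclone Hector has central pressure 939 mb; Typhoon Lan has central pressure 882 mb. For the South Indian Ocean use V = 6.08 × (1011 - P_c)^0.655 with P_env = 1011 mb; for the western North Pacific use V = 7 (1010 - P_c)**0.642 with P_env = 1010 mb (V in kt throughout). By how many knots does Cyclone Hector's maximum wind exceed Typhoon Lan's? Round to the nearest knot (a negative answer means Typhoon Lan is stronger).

-58 kt

Cyclone Hector: ΔP = 72; V ≈ 6.08 × 72^0.655 ≈ 100.11 kt.
Typhoon Lan: ΔP = 128; V ≈ 7 × 128^0.642 ≈ 157.73 kt.
Difference ≈ 100.11 − 157.73 = -57.62 → -58 kt.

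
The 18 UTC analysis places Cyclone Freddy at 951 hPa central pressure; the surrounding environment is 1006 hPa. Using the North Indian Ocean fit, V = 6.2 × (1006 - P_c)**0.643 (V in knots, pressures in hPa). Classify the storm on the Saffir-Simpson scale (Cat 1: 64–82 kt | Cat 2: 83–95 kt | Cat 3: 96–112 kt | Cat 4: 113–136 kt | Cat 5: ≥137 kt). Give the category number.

1

ΔP = 1006 − 951 = 55 hPa.
V ≈ 6.2 × 55^0.643 = 6.2 × 13.15 ≈ 82 kt.
82 kt falls in the Category 1 band.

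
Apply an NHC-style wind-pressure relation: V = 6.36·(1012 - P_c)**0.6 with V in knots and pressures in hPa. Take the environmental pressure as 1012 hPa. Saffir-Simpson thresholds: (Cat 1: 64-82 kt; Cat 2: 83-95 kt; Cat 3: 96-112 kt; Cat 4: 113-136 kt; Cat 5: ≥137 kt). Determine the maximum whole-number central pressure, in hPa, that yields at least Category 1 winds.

Category 1 begins at V = 64 kt.
Required ΔP = (64/6.36)^(1/0.6) = 10.063^1.667 ≈ 46.90 hPa.
P_c ≤ 1012 − 46.90 = 965.10, so the highest integer P_c is 965 hPa.

965 hPa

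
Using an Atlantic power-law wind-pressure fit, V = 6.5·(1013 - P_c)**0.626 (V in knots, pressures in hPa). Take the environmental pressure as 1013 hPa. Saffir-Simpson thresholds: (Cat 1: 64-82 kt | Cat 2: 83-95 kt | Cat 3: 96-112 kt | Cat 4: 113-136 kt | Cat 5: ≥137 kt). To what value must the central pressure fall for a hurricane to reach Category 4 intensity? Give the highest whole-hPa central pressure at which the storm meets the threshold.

Category 4 begins at V = 113 kt.
Required ΔP = (113/6.5)^(1/0.626) = 17.385^1.597 ≈ 95.74 hPa.
P_c ≤ 1013 − 95.74 = 917.26, so the highest integer P_c is 917 hPa.

917 hPa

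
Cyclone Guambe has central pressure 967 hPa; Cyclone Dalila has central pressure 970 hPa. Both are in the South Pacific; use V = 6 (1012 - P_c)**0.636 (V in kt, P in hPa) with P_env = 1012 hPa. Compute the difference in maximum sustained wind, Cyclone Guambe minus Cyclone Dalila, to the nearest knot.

Cyclone Guambe: ΔP = 45; V ≈ 6 × 45^0.636 ≈ 67.55 kt.
Cyclone Dalila: ΔP = 42; V ≈ 6 × 42^0.636 ≈ 64.65 kt.
Difference ≈ 67.55 − 64.65 = 2.90 → 3 kt.

3 kt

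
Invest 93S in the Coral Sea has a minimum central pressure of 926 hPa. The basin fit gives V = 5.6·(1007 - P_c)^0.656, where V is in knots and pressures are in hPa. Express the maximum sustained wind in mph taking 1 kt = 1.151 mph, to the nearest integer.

115 mph

ΔP = 1007 − 926 = 81 hPa.
V ≈ 5.6 × 81^0.656 = 5.6 × 17.863 ≈ 100.036 kt.
100.036 × 1.151 ≈ 115.14 mph → 115 mph.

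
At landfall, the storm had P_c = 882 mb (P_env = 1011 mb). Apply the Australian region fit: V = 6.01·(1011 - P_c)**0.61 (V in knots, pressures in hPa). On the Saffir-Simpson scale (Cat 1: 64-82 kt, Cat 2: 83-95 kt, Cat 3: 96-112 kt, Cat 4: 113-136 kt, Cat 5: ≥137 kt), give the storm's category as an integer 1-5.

ΔP = 1011 − 882 = 129 mb.
V ≈ 6.01 × 129^0.61 = 6.01 × 19.38 ≈ 117 kt.
117 kt falls in the Category 4 band.

4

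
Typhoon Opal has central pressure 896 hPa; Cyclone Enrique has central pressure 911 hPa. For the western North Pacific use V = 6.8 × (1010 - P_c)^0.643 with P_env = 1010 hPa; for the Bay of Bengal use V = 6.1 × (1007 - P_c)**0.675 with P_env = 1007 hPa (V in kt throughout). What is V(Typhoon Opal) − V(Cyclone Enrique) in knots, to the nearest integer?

10 kt

Typhoon Opal: ΔP = 114; V ≈ 6.8 × 114^0.643 ≈ 142.92 kt.
Cyclone Enrique: ΔP = 96; V ≈ 6.1 × 96^0.675 ≈ 132.85 kt.
Difference ≈ 142.92 − 132.85 = 10.07 → 10 kt.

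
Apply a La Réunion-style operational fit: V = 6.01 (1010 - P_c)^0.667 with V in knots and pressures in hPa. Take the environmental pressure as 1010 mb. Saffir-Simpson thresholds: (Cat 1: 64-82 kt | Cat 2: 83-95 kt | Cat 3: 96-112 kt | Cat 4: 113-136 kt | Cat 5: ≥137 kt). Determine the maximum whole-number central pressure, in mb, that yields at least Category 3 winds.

946 mb

Category 3 begins at V = 96 kt.
Required ΔP = (96/6.01)^(1/0.667) = 15.973^1.499 ≈ 63.71 mb.
P_c ≤ 1010 − 63.71 = 946.29, so the highest integer P_c is 946 mb.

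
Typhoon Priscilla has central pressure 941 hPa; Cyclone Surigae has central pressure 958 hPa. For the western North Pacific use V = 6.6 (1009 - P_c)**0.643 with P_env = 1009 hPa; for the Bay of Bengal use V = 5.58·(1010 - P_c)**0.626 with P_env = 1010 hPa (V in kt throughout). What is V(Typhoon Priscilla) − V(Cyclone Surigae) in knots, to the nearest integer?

Typhoon Priscilla: ΔP = 68; V ≈ 6.6 × 68^0.643 ≈ 99.51 kt.
Cyclone Surigae: ΔP = 52; V ≈ 5.58 × 52^0.626 ≈ 66.20 kt.
Difference ≈ 99.51 − 66.20 = 33.31 → 33 kt.

33 kt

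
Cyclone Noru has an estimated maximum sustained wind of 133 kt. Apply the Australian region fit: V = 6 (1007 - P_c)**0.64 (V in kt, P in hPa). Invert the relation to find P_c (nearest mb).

880 mb

ΔP = (V / 6)^(1/0.64) = (133/6)^1.562.
133/6 = 22.167; 22.167^1.562 ≈ 126.67 mb.
P_c = 1007 − 126.67 = 880.33 ≈ 880 mb.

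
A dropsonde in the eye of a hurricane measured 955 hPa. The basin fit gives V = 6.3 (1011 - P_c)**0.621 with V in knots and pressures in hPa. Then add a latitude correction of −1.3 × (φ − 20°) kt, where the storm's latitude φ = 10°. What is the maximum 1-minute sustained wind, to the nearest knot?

ΔP = 1011 − 955 = 56 hPa.
56^0.621 ≈ 12.179.
V ≈ 6.3 × 12.179 ≈ 76.7 kt.
Latitude correction: −1.3 × (10 − 20) = 13 kt.
Corrected V ≈ 89.7 kt → 90 kt.

90 kt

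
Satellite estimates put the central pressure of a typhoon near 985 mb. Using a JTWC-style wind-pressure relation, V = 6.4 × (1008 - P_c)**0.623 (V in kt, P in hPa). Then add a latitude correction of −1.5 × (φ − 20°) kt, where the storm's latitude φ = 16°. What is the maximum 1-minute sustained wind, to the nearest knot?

ΔP = 1008 − 985 = 23 mb.
23^0.623 ≈ 7.053.
V ≈ 6.4 × 7.053 ≈ 45.1 kt.
Latitude correction: −1.5 × (16 − 20) = 6 kt.
Corrected V ≈ 51.1 kt → 51 kt.

51 kt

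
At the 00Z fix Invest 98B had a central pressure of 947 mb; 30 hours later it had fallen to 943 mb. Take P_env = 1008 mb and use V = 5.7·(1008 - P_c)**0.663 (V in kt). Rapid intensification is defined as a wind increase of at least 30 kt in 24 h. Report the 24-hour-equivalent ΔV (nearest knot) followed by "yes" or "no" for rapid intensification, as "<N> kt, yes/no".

3 kt, no

V₁: ΔP = 61, V ≈ 5.7 × 61^0.663 ≈ 87.01 kt.
V₂: ΔP = 65, V ≈ 5.7 × 65^0.663 ≈ 90.75 kt.
ΔV over 30 h = 3.74 kt → 24 h equivalent = 3.74 × 24/30 ≈ 2.99 kt.
3 kt < 30 kt ⇒ not rapid intensification.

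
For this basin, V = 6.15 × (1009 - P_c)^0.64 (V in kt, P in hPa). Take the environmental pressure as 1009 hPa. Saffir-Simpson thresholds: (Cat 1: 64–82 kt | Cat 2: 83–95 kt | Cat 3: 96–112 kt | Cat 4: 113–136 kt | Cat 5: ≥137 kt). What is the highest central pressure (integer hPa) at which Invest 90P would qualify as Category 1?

970 hPa

Category 1 begins at V = 64 kt.
Required ΔP = (64/6.15)^(1/0.64) = 10.407^1.562 ≈ 38.86 hPa.
P_c ≤ 1009 − 38.86 = 970.14, so the highest integer P_c is 970 hPa.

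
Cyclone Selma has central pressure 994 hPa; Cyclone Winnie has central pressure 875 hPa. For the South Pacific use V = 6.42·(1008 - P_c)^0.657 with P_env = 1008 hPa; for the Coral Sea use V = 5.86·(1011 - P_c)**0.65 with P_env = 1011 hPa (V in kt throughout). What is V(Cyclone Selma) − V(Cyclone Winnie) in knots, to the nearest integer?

Cyclone Selma: ΔP = 14; V ≈ 6.42 × 14^0.657 ≈ 36.35 kt.
Cyclone Winnie: ΔP = 136; V ≈ 5.86 × 136^0.65 ≈ 142.79 kt.
Difference ≈ 36.35 − 142.79 = -106.44 → -106 kt.

-106 kt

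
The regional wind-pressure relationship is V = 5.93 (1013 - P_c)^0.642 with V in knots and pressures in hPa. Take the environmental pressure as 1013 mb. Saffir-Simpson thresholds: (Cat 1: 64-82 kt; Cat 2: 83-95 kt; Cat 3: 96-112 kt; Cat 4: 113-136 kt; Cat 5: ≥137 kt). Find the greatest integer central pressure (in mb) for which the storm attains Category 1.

972 mb

Category 1 begins at V = 64 kt.
Required ΔP = (64/5.93)^(1/0.642) = 10.793^1.558 ≈ 40.67 mb.
P_c ≤ 1013 − 40.67 = 972.33, so the highest integer P_c is 972 mb.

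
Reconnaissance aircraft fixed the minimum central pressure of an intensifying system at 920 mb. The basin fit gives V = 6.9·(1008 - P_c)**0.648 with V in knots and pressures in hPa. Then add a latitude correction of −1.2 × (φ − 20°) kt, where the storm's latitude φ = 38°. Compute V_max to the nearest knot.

104 kt

ΔP = 1008 − 920 = 88 mb.
88^0.648 ≈ 18.198.
V ≈ 6.9 × 18.198 ≈ 125.6 kt.
Latitude correction: −1.2 × (38 − 20) = -21.6 kt.
Corrected V ≈ 104 kt → 104 kt.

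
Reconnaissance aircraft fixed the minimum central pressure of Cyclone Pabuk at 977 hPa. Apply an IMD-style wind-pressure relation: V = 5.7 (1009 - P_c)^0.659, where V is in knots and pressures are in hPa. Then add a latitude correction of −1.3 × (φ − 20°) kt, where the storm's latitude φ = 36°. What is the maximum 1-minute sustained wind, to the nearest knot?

ΔP = 1009 − 977 = 32 hPa.
32^0.659 ≈ 9.815.
V ≈ 5.7 × 9.815 ≈ 55.9 kt.
Latitude correction: −1.3 × (36 − 20) = -20.8 kt.
Corrected V ≈ 35.1 kt → 35 kt.

35 kt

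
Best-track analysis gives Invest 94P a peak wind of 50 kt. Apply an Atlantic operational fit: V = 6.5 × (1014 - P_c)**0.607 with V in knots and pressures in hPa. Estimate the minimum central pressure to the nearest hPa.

ΔP = (V / 6.5)^(1/0.607) = (50/6.5)^1.647.
50/6.5 = 7.692; 7.692^1.647 ≈ 28.82 hPa.
P_c = 1014 − 28.82 = 985.18 ≈ 985 hPa.

985 hPa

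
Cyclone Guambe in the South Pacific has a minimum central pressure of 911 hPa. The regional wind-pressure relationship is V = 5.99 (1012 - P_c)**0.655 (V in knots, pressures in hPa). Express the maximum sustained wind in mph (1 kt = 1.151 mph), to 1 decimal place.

141.7 mph

ΔP = 1012 − 911 = 101 hPa.
V ≈ 5.99 × 101^0.655 = 5.99 × 20.551 ≈ 123.100 kt.
123.100 × 1.151 ≈ 141.69 mph → 141.7 mph.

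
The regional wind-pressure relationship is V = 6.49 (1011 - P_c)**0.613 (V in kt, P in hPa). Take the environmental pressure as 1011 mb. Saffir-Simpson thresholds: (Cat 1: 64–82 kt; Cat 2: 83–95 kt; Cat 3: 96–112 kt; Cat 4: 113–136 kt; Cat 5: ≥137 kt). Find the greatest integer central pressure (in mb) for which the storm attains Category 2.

Category 2 begins at V = 83 kt.
Required ΔP = (83/6.49)^(1/0.613) = 12.789^1.631 ≈ 63.91 mb.
P_c ≤ 1011 − 63.91 = 947.09, so the highest integer P_c is 947 mb.

947 mb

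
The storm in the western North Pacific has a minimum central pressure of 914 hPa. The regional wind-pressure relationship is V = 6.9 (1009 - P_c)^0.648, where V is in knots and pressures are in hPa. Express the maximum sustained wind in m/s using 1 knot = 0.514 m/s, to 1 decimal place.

67.8 m/s

ΔP = 1009 − 914 = 95 hPa.
V ≈ 6.9 × 95^0.648 = 6.9 × 19.123 ≈ 131.951 kt.
131.951 × 0.514 ≈ 67.82 m/s → 67.8 m/s.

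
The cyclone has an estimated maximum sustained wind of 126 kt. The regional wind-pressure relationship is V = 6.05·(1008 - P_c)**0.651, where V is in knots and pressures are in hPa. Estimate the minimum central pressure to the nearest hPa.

902 hPa

ΔP = (V / 6.05)^(1/0.651) = (126/6.05)^1.536.
126/6.05 = 20.826; 20.826^1.536 ≈ 106.05 hPa.
P_c = 1008 − 106.05 = 901.95 ≈ 902 hPa.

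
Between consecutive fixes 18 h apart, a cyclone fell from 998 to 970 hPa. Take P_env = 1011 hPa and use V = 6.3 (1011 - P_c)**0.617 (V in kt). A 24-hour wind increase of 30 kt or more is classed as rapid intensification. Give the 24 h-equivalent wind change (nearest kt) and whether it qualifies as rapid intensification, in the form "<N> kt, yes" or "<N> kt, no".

V₁: ΔP = 13, V ≈ 6.3 × 13^0.617 ≈ 30.67 kt.
V₂: ΔP = 41, V ≈ 6.3 × 41^0.617 ≈ 62.29 kt.
ΔV over 18 h = 31.62 kt → 24 h equivalent = 31.62 × 24/18 ≈ 42.16 kt.
42 kt ≥ 30 kt ⇒ rapid intensification.

42 kt, yes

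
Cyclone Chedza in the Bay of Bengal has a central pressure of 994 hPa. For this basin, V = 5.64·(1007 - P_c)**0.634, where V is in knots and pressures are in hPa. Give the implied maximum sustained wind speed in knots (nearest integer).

29 kt

ΔP = 1007 − 994 = 13 hPa.
13^0.634 ≈ 5.084.
V ≈ 5.64 × 5.084 ≈ 28.7 kt.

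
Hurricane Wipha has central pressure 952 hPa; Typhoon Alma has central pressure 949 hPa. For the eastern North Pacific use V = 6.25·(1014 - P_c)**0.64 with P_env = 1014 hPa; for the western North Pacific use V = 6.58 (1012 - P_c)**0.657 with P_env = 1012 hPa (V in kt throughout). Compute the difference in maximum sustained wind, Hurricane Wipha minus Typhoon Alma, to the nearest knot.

Hurricane Wipha: ΔP = 62; V ≈ 6.25 × 62^0.64 ≈ 87.70 kt.
Typhoon Alma: ΔP = 63; V ≈ 6.58 × 63^0.657 ≈ 100.09 kt.
Difference ≈ 87.70 − 100.09 = -12.39 → -12 kt.

-12 kt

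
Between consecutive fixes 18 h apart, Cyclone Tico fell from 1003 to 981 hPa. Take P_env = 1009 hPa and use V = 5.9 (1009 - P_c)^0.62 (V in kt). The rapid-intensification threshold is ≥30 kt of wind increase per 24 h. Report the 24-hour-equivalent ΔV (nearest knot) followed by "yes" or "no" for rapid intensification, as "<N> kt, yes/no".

V₁: ΔP = 6, V ≈ 5.9 × 6^0.62 ≈ 17.92 kt.
V₂: ΔP = 28, V ≈ 5.9 × 28^0.62 ≈ 46.57 kt.
ΔV over 18 h = 28.65 kt → 24 h equivalent = 28.65 × 24/18 ≈ 38.20 kt.
38 kt ≥ 30 kt ⇒ rapid intensification.

38 kt, yes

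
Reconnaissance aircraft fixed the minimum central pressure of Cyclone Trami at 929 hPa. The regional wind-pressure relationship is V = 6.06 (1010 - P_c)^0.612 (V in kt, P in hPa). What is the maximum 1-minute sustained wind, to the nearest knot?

ΔP = 1010 − 929 = 81 hPa.
81^0.612 ≈ 14.723.
V ≈ 6.06 × 14.723 ≈ 89.2 kt.

89 kt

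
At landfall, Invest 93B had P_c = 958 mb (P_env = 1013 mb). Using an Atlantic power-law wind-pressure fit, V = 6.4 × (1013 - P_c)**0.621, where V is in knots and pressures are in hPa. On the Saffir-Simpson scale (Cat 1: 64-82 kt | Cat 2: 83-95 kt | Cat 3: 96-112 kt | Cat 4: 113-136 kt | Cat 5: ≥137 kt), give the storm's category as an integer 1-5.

1

ΔP = 1013 − 958 = 55 mb.
V ≈ 6.4 × 55^0.621 = 6.4 × 12.04 ≈ 77 kt.
77 kt falls in the Category 1 band.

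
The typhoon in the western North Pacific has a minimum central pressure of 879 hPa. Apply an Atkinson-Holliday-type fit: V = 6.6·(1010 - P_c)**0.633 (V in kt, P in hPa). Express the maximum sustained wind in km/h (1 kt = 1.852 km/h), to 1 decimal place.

267.6 km/h

ΔP = 1010 − 879 = 131 hPa.
V ≈ 6.6 × 131^0.633 = 6.6 × 21.889 ≈ 144.470 kt.
144.470 × 1.852 ≈ 267.56 km/h → 267.6 km/h.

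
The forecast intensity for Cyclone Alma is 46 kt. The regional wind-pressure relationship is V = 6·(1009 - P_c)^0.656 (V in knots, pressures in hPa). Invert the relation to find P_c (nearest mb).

987 mb

ΔP = (V / 6)^(1/0.656) = (46/6)^1.524.
46/6 = 7.667; 7.667^1.524 ≈ 22.31 mb.
P_c = 1009 − 22.31 = 986.69 ≈ 987 mb.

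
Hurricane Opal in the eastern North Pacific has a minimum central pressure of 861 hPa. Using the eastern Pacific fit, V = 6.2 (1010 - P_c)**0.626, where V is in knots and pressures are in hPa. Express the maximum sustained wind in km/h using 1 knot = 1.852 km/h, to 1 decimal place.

263.3 km/h

ΔP = 1010 − 861 = 149 hPa.
V ≈ 6.2 × 149^0.626 = 6.2 × 22.931 ≈ 142.169 kt.
142.169 × 1.852 ≈ 263.30 km/h → 263.3 km/h.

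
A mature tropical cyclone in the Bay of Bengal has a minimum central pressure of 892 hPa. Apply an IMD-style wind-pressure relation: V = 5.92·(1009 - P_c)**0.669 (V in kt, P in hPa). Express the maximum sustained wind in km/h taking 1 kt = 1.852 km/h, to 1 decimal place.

ΔP = 1009 − 892 = 117 hPa.
V ≈ 5.92 × 117^0.669 = 5.92 × 24.189 ≈ 143.198 kt.
143.198 × 1.852 ≈ 265.20 km/h → 265.2 km/h.

265.2 km/h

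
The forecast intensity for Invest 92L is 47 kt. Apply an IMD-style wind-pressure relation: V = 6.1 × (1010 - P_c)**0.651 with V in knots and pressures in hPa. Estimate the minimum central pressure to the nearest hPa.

987 hPa

ΔP = (V / 6.1)^(1/0.651) = (47/6.1)^1.536.
47/6.1 = 7.705; 7.705^1.536 ≈ 23.02 hPa.
P_c = 1010 − 23.02 = 986.98 ≈ 987 hPa.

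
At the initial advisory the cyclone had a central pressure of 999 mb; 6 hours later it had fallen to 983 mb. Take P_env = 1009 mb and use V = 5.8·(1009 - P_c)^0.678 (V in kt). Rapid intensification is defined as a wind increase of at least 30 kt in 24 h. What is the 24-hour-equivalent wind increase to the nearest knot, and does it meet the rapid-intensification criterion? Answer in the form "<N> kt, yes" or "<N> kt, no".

101 kt, yes

V₁: ΔP = 10, V ≈ 5.8 × 10^0.678 ≈ 27.63 kt.
V₂: ΔP = 26, V ≈ 5.8 × 26^0.678 ≈ 52.82 kt.
ΔV over 6 h = 25.19 kt → 24 h equivalent = 25.19 × 24/6 ≈ 100.76 kt.
101 kt ≥ 30 kt ⇒ rapid intensification.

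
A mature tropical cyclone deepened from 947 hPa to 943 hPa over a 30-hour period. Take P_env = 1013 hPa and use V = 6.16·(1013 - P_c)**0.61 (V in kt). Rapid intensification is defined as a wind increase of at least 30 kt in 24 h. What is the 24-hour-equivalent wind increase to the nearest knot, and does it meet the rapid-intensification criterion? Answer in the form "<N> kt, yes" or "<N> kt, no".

2 kt, no

V₁: ΔP = 66, V ≈ 6.16 × 66^0.61 ≈ 79.34 kt.
V₂: ΔP = 70, V ≈ 6.16 × 70^0.61 ≈ 82.24 kt.
ΔV over 30 h = 2.90 kt → 24 h equivalent = 2.90 × 24/30 ≈ 2.32 kt.
2 kt < 30 kt ⇒ not rapid intensification.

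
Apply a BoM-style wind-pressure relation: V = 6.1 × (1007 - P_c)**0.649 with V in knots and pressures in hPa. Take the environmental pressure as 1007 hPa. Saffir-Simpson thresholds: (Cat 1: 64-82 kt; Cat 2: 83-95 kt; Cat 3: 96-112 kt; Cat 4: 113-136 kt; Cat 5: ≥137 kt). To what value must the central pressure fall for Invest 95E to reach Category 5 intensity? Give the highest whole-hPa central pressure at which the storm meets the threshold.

886 hPa

Category 5 begins at V = 137 kt.
Required ΔP = (137/6.1)^(1/0.649) = 22.459^1.541 ≈ 120.86 hPa.
P_c ≤ 1007 − 120.86 = 886.14, so the highest integer P_c is 886 hPa.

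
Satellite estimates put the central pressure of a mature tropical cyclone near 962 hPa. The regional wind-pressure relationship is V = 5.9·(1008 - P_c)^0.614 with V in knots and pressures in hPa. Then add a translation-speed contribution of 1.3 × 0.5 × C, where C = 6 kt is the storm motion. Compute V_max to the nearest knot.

66 kt

ΔP = 1008 − 962 = 46 hPa.
46^0.614 ≈ 10.494.
V ≈ 5.9 × 10.494 ≈ 61.9 kt.
Translation term: 1.3 × 0.5 × 6 = 3.9 kt.
Corrected V ≈ 65.8 kt → 66 kt.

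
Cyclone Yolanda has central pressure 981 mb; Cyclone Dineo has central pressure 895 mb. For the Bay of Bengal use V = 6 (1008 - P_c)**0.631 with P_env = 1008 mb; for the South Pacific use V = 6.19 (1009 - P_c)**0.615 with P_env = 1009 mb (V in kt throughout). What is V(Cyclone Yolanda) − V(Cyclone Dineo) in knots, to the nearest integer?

Cyclone Yolanda: ΔP = 27; V ≈ 6 × 27^0.631 ≈ 48.01 kt.
Cyclone Dineo: ΔP = 114; V ≈ 6.19 × 114^0.615 ≈ 113.94 kt.
Difference ≈ 48.01 − 113.94 = -65.93 → -66 kt.

-66 kt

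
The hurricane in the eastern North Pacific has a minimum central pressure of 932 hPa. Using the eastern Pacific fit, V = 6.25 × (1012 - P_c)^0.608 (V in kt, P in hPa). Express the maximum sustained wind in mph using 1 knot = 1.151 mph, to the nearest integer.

103 mph

ΔP = 1012 − 932 = 80 hPa.
V ≈ 6.25 × 80^0.608 = 6.25 × 14.357 ≈ 89.734 kt.
89.734 × 1.151 ≈ 103.28 mph → 103 mph.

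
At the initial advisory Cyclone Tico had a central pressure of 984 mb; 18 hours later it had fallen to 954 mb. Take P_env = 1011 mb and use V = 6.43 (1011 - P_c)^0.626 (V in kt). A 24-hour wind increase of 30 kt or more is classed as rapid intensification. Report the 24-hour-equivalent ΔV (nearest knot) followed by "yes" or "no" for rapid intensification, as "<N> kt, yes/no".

40 kt, yes

V₁: ΔP = 27, V ≈ 6.43 × 27^0.626 ≈ 50.61 kt.
V₂: ΔP = 57, V ≈ 6.43 × 57^0.626 ≈ 80.80 kt.
ΔV over 18 h = 30.19 kt → 24 h equivalent = 30.19 × 24/18 ≈ 40.25 kt.
40 kt ≥ 30 kt ⇒ rapid intensification.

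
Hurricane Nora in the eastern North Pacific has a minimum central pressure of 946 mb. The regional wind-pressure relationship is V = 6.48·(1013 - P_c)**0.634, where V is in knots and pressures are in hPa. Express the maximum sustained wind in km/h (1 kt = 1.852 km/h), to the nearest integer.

ΔP = 1013 − 946 = 67 mb.
V ≈ 6.48 × 67^0.634 = 6.48 × 14.379 ≈ 93.177 kt.
93.177 × 1.852 ≈ 172.56 km/h → 173 km/h.

173 km/h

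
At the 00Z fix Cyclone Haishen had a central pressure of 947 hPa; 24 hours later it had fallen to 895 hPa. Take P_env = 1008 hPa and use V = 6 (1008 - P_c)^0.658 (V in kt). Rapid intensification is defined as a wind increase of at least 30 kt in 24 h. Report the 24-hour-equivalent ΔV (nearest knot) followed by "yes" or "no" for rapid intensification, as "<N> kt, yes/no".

V₁: ΔP = 61, V ≈ 6 × 61^0.658 ≈ 89.72 kt.
V₂: ΔP = 113, V ≈ 6 × 113^0.658 ≈ 134.61 kt.
ΔV over 24 h = 44.89 kt → 24 h equivalent = 44.89 × 24/24 ≈ 44.89 kt.
45 kt ≥ 30 kt ⇒ rapid intensification.

45 kt, yes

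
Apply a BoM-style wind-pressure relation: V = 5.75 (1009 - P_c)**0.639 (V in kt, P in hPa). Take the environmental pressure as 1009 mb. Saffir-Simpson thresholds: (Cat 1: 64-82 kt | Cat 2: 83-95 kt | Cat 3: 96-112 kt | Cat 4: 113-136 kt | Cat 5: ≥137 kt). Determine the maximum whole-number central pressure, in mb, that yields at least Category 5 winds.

Category 5 begins at V = 137 kt.
Required ΔP = (137/5.75)^(1/0.639) = 23.826^1.565 ≈ 142.89 mb.
P_c ≤ 1009 − 142.89 = 866.11, so the highest integer P_c is 866 mb.

866 mb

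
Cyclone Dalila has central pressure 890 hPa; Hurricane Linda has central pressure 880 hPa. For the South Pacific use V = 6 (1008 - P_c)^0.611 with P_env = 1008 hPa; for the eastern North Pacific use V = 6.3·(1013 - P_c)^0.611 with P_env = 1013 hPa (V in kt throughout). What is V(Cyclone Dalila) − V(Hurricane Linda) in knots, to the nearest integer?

Cyclone Dalila: ΔP = 118; V ≈ 6 × 118^0.611 ≈ 110.68 kt.
Hurricane Linda: ΔP = 133; V ≈ 6.3 × 133^0.611 ≈ 125.03 kt.
Difference ≈ 110.68 − 125.03 = -14.35 → -14 kt.

-14 kt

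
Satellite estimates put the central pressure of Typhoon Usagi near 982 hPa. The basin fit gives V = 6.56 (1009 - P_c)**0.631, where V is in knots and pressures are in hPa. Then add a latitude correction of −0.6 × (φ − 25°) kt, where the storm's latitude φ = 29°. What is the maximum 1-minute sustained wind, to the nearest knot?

ΔP = 1009 − 982 = 27 hPa.
27^0.631 ≈ 8.002.
V ≈ 6.56 × 8.002 ≈ 52.5 kt.
Latitude correction: −0.6 × (29 − 25) = -2.4 kt.
Corrected V ≈ 50.1 kt → 50 kt.

50 kt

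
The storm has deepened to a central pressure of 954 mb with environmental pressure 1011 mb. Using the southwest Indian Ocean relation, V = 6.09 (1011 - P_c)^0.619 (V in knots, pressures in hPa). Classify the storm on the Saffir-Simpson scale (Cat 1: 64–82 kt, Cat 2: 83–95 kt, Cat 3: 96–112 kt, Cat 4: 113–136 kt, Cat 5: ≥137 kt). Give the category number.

1

ΔP = 1011 − 954 = 57 mb.
V ≈ 6.09 × 57^0.619 = 6.09 × 12.21 ≈ 74 kt.
74 kt falls in the Category 1 band.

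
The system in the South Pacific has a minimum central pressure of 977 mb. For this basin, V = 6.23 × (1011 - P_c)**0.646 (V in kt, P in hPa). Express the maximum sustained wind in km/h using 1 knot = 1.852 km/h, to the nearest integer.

113 km/h

ΔP = 1011 − 977 = 34 mb.
V ≈ 6.23 × 34^0.646 = 6.23 × 9.757 ≈ 60.789 kt.
60.789 × 1.852 ≈ 112.58 km/h → 113 km/h.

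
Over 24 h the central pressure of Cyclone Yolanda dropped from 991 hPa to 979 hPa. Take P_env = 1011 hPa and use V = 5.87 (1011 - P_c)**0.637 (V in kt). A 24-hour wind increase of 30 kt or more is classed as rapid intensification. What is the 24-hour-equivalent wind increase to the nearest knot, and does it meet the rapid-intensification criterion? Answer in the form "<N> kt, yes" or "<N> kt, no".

V₁: ΔP = 20, V ≈ 5.87 × 20^0.637 ≈ 39.57 kt.
V₂: ΔP = 32, V ≈ 5.87 × 32^0.637 ≈ 53.38 kt.
ΔV over 24 h = 13.81 kt → 24 h equivalent = 13.81 × 24/24 ≈ 13.81 kt.
14 kt < 30 kt ⇒ not rapid intensification.

14 kt, no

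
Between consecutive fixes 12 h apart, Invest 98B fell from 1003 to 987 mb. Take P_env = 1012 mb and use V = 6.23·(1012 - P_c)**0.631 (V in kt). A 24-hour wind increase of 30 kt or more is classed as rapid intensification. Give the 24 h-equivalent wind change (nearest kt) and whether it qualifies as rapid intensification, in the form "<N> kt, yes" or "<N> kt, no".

V₁: ΔP = 9, V ≈ 6.23 × 9^0.631 ≈ 24.92 kt.
V₂: ΔP = 25, V ≈ 6.23 × 25^0.631 ≈ 47.49 kt.
ΔV over 12 h = 22.57 kt → 24 h equivalent = 22.57 × 24/12 ≈ 45.14 kt.
45 kt ≥ 30 kt ⇒ rapid intensification.

45 kt, yes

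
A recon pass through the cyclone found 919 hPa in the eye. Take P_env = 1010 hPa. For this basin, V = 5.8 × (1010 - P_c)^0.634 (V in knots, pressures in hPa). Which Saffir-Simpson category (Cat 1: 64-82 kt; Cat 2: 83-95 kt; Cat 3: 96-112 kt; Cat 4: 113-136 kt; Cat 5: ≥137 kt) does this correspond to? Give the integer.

3

ΔP = 1010 − 919 = 91 hPa.
V ≈ 5.8 × 91^0.634 = 5.8 × 17.46 ≈ 101 kt.
101 kt falls in the Category 3 band.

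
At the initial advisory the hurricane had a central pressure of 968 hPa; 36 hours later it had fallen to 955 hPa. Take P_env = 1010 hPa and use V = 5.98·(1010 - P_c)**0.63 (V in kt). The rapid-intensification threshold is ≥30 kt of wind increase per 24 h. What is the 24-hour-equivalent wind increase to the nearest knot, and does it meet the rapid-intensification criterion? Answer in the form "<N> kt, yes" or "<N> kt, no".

V₁: ΔP = 42, V ≈ 5.98 × 42^0.63 ≈ 63.00 kt.
V₂: ΔP = 55, V ≈ 5.98 × 55^0.63 ≈ 74.67 kt.
ΔV over 36 h = 11.67 kt → 24 h equivalent = 11.67 × 24/36 ≈ 7.78 kt.
8 kt < 30 kt ⇒ not rapid intensification.

8 kt, no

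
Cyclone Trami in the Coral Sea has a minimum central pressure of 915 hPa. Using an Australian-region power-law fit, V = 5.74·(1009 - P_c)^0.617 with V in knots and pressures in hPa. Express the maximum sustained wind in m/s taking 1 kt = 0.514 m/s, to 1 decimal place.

ΔP = 1009 − 915 = 94 hPa.
V ≈ 5.74 × 94^0.617 = 5.74 × 16.498 ≈ 94.696 kt.
94.696 × 0.514 ≈ 48.67 m/s → 48.7 m/s.

48.7 m/s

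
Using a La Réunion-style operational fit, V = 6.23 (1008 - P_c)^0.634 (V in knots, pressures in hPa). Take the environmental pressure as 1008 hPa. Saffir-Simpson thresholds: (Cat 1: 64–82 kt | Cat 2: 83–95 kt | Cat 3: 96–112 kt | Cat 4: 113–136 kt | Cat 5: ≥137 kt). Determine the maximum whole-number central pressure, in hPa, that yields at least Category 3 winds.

933 hPa

Category 3 begins at V = 96 kt.
Required ΔP = (96/6.23)^(1/0.634) = 15.409^1.577 ≈ 74.73 hPa.
P_c ≤ 1008 − 74.73 = 933.27, so the highest integer P_c is 933 hPa.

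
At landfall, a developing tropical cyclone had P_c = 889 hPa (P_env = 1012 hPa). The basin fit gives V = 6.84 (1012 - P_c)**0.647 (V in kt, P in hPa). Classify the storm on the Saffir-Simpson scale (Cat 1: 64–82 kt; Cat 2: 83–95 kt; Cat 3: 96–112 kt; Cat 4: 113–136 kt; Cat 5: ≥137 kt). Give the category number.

ΔP = 1012 − 889 = 123 hPa.
V ≈ 6.84 × 123^0.647 = 6.84 × 22.50 ≈ 154 kt.
154 kt falls in the Category 5 band.

5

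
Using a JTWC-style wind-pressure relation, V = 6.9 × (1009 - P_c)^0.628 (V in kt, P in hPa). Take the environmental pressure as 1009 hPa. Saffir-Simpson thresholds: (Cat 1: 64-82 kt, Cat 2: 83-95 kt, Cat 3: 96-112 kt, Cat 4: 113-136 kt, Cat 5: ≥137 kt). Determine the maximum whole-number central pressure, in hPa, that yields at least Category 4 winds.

923 hPa

Category 4 begins at V = 113 kt.
Required ΔP = (113/6.9)^(1/0.628) = 16.377^1.592 ≈ 85.80 hPa.
P_c ≤ 1009 − 85.80 = 923.20, so the highest integer P_c is 923 hPa.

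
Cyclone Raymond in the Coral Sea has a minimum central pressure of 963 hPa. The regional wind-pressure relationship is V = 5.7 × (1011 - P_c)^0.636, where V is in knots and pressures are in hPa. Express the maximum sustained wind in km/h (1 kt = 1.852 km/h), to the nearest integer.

124 km/h

ΔP = 1011 − 963 = 48 hPa.
V ≈ 5.7 × 48^0.636 = 5.7 × 11.729 ≈ 66.857 kt.
66.857 × 1.852 ≈ 123.82 km/h → 124 km/h.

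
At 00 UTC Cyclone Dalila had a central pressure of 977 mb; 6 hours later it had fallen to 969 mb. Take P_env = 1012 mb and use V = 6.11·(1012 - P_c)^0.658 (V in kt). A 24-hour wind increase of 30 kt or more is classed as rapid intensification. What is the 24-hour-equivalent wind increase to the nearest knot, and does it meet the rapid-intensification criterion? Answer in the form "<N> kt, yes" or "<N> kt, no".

V₁: ΔP = 35, V ≈ 6.11 × 35^0.658 ≈ 63.39 kt.
V₂: ΔP = 43, V ≈ 6.11 × 43^0.658 ≈ 72.59 kt.
ΔV over 6 h = 9.20 kt → 24 h equivalent = 9.20 × 24/6 ≈ 36.80 kt.
37 kt ≥ 30 kt ⇒ rapid intensification.

37 kt, yes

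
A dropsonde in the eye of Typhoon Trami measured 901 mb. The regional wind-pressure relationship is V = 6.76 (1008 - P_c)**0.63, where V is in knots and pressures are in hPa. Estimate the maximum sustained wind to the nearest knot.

128 kt

ΔP = 1008 − 901 = 107 mb.
107^0.63 ≈ 18.989.
V ≈ 6.76 × 18.989 ≈ 128.4 kt.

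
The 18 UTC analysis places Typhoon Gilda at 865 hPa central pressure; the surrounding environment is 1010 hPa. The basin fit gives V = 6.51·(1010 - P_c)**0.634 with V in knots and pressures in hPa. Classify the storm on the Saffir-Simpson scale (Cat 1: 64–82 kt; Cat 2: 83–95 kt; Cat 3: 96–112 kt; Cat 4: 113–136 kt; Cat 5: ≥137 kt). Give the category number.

ΔP = 1010 − 865 = 145 hPa.
V ≈ 6.51 × 145^0.634 = 6.51 × 23.46 ≈ 153 kt.
153 kt falls in the Category 5 band.

5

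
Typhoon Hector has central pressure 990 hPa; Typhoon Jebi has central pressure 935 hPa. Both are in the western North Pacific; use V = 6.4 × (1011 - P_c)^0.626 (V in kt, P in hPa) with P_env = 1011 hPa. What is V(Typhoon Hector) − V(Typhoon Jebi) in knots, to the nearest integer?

-53 kt

Typhoon Hector: ΔP = 21; V ≈ 6.4 × 21^0.626 ≈ 43.04 kt.
Typhoon Jebi: ΔP = 76; V ≈ 6.4 × 76^0.626 ≈ 96.29 kt.
Difference ≈ 43.04 − 96.29 = -53.25 → -53 kt.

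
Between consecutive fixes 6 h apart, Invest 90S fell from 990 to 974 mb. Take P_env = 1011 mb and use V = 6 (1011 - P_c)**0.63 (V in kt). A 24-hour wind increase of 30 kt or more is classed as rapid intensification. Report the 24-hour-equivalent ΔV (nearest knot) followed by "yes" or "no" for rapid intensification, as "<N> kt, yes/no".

V₁: ΔP = 21, V ≈ 6 × 21^0.63 ≈ 40.85 kt.
V₂: ΔP = 37, V ≈ 6 × 37^0.63 ≈ 58.36 kt.
ΔV over 6 h = 17.51 kt → 24 h equivalent = 17.51 × 24/6 ≈ 70.04 kt.
70 kt ≥ 30 kt ⇒ rapid intensification.

70 kt, yes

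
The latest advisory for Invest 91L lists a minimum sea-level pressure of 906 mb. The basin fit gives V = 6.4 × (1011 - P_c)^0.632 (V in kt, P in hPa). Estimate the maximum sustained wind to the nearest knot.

121 kt

ΔP = 1011 − 906 = 105 mb.
105^0.632 ≈ 18.941.
V ≈ 6.4 × 18.941 ≈ 121.2 kt.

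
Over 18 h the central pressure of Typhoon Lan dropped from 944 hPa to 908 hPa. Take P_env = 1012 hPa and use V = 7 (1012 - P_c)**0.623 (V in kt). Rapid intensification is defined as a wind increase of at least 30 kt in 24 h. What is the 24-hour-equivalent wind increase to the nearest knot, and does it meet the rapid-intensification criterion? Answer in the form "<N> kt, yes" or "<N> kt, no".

39 kt, yes

V₁: ΔP = 68, V ≈ 7 × 68^0.623 ≈ 97.00 kt.
V₂: ΔP = 104, V ≈ 7 × 104^0.623 ≈ 126.39 kt.
ΔV over 18 h = 29.39 kt → 24 h equivalent = 29.39 × 24/18 ≈ 39.19 kt.
39 kt ≥ 30 kt ⇒ rapid intensification.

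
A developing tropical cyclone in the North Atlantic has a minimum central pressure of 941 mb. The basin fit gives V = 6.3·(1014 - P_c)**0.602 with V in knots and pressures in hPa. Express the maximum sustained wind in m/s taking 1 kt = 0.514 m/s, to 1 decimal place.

ΔP = 1014 − 941 = 73 mb.
V ≈ 6.3 × 73^0.602 = 6.3 × 13.235 ≈ 83.380 kt.
83.380 × 0.514 ≈ 42.86 m/s → 42.9 m/s.

42.9 m/s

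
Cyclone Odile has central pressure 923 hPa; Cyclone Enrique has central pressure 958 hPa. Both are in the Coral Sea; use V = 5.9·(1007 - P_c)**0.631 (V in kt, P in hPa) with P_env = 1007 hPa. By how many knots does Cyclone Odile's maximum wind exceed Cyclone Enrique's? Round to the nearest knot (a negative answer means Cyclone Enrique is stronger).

28 kt

Cyclone Odile: ΔP = 84; V ≈ 5.9 × 84^0.631 ≈ 96.62 kt.
Cyclone Enrique: ΔP = 49; V ≈ 5.9 × 49^0.631 ≈ 68.76 kt.
Difference ≈ 96.62 − 68.76 = 27.86 → 28 kt.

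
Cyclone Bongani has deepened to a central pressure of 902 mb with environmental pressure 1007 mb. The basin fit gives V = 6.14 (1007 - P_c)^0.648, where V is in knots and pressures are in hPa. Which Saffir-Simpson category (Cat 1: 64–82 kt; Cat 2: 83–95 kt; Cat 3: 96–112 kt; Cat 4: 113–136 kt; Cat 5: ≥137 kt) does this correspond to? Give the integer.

ΔP = 1007 − 902 = 105 mb.
V ≈ 6.14 × 105^0.648 = 6.14 × 20.40 ≈ 125 kt.
125 kt falls in the Category 4 band.

4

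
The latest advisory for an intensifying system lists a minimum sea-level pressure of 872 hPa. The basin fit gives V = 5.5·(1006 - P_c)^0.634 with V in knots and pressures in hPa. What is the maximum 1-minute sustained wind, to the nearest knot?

ΔP = 1006 − 872 = 134 hPa.
134^0.634 ≈ 22.314.
V ≈ 5.5 × 22.314 ≈ 122.7 kt.

123 kt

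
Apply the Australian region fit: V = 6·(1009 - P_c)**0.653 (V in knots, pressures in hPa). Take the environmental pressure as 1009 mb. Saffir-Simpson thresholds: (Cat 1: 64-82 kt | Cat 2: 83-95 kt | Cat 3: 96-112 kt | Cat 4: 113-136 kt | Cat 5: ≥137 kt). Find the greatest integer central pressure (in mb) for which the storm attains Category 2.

953 mb

Category 2 begins at V = 83 kt.
Required ΔP = (83/6)^(1/0.653) = 13.833^1.531 ≈ 55.87 mb.
P_c ≤ 1009 − 55.87 = 953.13, so the highest integer P_c is 953 mb.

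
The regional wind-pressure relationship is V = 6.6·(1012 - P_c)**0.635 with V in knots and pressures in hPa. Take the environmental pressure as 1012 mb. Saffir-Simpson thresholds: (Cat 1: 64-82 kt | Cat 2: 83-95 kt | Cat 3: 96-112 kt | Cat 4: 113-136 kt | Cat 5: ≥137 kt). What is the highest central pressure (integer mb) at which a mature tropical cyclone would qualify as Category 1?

976 mb

Category 1 begins at V = 64 kt.
Required ΔP = (64/6.6)^(1/0.635) = 9.697^1.575 ≈ 35.79 mb.
P_c ≤ 1012 − 35.79 = 976.21, so the highest integer P_c is 976 mb.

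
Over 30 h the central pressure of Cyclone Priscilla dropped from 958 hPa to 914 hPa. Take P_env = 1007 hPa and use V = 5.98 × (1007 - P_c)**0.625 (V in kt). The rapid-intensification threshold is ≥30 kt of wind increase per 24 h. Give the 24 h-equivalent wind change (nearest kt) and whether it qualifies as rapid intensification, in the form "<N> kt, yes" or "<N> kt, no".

27 kt, no

V₁: ΔP = 49, V ≈ 5.98 × 49^0.625 ≈ 68.09 kt.
V₂: ΔP = 93, V ≈ 5.98 × 93^0.625 ≈ 101.63 kt.
ΔV over 30 h = 33.54 kt → 24 h equivalent = 33.54 × 24/30 ≈ 26.83 kt.
27 kt < 30 kt ⇒ not rapid intensification.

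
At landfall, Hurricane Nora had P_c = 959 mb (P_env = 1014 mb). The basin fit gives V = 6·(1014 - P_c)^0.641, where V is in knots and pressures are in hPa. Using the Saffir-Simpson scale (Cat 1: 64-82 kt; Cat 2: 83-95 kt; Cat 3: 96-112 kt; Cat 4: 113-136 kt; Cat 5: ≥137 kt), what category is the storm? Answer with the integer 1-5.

ΔP = 1014 − 959 = 55 mb.
V ≈ 6 × 55^0.641 = 6 × 13.05 ≈ 78 kt.
78 kt falls in the Category 1 band.

1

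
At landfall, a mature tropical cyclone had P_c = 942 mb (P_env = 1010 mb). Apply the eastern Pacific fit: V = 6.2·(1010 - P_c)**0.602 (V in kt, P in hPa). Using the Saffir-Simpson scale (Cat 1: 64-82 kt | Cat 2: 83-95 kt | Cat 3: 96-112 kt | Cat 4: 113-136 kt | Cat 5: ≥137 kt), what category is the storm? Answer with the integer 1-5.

1

ΔP = 1010 − 942 = 68 mb.
V ≈ 6.2 × 68^0.602 = 6.2 × 12.68 ≈ 79 kt.
79 kt falls in the Category 1 band.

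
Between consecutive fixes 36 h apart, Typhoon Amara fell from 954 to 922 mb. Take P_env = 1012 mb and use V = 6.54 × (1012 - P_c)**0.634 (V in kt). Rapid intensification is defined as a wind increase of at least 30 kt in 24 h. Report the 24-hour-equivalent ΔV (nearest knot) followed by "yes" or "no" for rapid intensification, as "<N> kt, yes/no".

V₁: ΔP = 58, V ≈ 6.54 × 58^0.634 ≈ 85.82 kt.
V₂: ΔP = 90, V ≈ 6.54 × 90^0.634 ≈ 113.39 kt.
ΔV over 36 h = 27.57 kt → 24 h equivalent = 27.57 × 24/36 ≈ 18.38 kt.
18 kt < 30 kt ⇒ not rapid intensification.

18 kt, no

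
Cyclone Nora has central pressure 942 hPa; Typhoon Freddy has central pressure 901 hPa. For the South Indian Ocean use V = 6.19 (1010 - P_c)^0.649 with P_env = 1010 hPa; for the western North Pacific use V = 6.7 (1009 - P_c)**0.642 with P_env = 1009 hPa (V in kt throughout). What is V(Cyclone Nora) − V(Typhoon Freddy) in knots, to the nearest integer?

Cyclone Nora: ΔP = 68; V ≈ 6.19 × 68^0.649 ≈ 95.72 kt.
Typhoon Freddy: ΔP = 108; V ≈ 6.7 × 108^0.642 ≈ 135.37 kt.
Difference ≈ 95.72 − 135.37 = -39.65 → -40 kt.

-40 kt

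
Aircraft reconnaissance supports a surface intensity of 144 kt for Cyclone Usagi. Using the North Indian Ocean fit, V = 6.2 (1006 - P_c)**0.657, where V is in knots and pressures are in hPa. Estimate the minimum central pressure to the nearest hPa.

886 hPa

ΔP = (V / 6.2)^(1/0.657) = (144/6.2)^1.522.
144/6.2 = 23.226; 23.226^1.522 ≈ 119.98 hPa.
P_c = 1006 − 119.98 = 886.02 ≈ 886 hPa.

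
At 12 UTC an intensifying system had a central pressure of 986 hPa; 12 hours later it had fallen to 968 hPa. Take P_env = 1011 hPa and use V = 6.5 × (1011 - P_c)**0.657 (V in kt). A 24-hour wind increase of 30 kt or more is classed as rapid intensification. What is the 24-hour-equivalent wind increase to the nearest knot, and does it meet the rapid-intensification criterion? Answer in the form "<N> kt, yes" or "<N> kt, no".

46 kt, yes

V₁: ΔP = 25, V ≈ 6.5 × 25^0.657 ≈ 53.87 kt.
V₂: ΔP = 43, V ≈ 6.5 × 43^0.657 ≈ 76.93 kt.
ΔV over 12 h = 23.06 kt → 24 h equivalent = 23.06 × 24/12 ≈ 46.12 kt.
46 kt ≥ 30 kt ⇒ rapid intensification.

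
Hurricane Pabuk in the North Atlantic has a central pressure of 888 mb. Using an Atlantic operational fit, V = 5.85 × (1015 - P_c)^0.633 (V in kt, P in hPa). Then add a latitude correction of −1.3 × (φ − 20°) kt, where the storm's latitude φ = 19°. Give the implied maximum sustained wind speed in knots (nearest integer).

127 kt

ΔP = 1015 − 888 = 127 mb.
127^0.633 ≈ 21.464.
V ≈ 5.85 × 21.464 ≈ 125.6 kt.
Latitude correction: −1.3 × (19 − 20) = 1.3 kt.
Corrected V ≈ 126.9 kt → 127 kt.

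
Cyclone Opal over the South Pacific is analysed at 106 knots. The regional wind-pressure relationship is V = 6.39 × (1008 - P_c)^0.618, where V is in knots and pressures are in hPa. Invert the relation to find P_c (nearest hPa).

ΔP = (V / 6.39)^(1/0.618) = (106/6.39)^1.618.
106/6.39 = 16.588; 16.588^1.618 ≈ 94.14 hPa.
P_c = 1008 − 94.14 = 913.86 ≈ 914 hPa.

914 hPa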